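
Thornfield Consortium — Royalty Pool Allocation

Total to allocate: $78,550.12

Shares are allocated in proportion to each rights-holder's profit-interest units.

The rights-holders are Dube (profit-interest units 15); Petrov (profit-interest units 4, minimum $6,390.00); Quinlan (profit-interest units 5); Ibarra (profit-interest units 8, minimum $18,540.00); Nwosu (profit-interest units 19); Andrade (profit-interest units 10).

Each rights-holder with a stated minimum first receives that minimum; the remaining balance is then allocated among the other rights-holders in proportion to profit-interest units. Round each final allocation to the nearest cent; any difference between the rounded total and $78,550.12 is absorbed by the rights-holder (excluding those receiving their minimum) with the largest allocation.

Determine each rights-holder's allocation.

Dube: $16,414.32 | Petrov: $6,390.00 | Quinlan: $5,471.44 | Ibarra: $18,540.00 | Nwosu: $20,791.48 | Andrade: $10,942.88

Fund the minimums — Petrov $6,390.00; Ibarra $18,540.00. Balance $53,620.12.
Balance split over remaining profit-interest units 49: Dube 16,414.3224 → $16,414.32; Quinlan 5,471.4408 → $5,471.44; Nwosu 20,791.4751 → $20,791.48; Andrade 10,942.8816 → $10,942.88.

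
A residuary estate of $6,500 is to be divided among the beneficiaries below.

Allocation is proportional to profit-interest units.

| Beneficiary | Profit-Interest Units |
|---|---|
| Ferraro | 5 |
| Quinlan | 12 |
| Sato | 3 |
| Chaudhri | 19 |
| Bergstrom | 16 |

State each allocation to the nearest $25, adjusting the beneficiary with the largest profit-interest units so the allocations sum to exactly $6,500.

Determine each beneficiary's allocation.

Ferraro: $600 · Quinlan: $1,425 · Sato: $350 · Chaudhri: $2,225 · Bergstrom: $1,900

Sum of profit-interest units: 55.
Pro-rata amounts: Ferraro 5/55 × $6,500 = 590.91; Quinlan 12/55 × $6,500 = 1,418.18; Sato 3/55 × $6,500 = 354.55; Chaudhri 19/55 × $6,500 = 2,245.45; Bergstrom 16/55 × $6,500 = 1,890.91.
After rounding ($25): Ferraro $600; Quinlan $1,425; Sato $350; Chaudhri $2,250; Bergstrom $1,900. Sum = $6,525.
Difference $6,500 − $6,525 = −$25 applied to largest profit-interest units (Chaudhri): Chaudhri becomes $2,225.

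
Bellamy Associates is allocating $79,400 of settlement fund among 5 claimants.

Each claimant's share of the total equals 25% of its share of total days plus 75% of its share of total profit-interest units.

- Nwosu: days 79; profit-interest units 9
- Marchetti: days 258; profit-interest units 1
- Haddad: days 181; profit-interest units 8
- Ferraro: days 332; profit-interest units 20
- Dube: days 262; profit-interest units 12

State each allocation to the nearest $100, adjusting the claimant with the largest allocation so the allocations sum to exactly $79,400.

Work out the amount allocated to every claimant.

Nwosu: $12,100; Marchetti: $5,800; Haddad: $12,800; Ferraro: $29,700; Dube: $19,000

Totals — days 1,112, profit-interest units 50.
Blended shares (25% days + 75% profit-interest units): Nwosu 0.1528; Marchetti 0.0730; Haddad 0.1607; Ferraro 0.3746; Dube 0.2389.
Unrounded shares: Nwosu 12,129.21; Marchetti 5,796.49; Haddad 12,758.98; Ferraro 29,746.44; Dube 18,968.89.
Rounded to nearest $100: Nwosu $12,100; Marchetti $5,800; Haddad $12,800; Ferraro $29,700; Dube $19,000. Sum = $79,400.
No rounding difference to absorb.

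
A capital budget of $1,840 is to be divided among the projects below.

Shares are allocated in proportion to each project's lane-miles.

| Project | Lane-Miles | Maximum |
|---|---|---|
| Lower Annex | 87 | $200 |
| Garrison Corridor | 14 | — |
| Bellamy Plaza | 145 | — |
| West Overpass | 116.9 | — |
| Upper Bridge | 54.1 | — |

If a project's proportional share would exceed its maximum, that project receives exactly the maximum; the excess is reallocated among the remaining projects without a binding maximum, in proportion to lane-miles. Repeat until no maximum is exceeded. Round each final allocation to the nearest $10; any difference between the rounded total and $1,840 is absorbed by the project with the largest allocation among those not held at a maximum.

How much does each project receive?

Combined lane-miles = 417.
Unconstrained shares: Lower Annex 383.88; Garrison Corridor 61.77; Bellamy Plaza 639.81; West Overpass 515.82; Upper Bridge 238.71.
Held at cap: Lower Annex ($200); balance $1,640 reallocated over remaining lane-miles 330.
Redistributed shares: Garrison Corridor 69.58 → $70; Bellamy Plaza 720.61 → $720; West Overpass 580.96 → $580; Upper Bridge 268.86 → $270.

Lower Annex: $200 · Garrison Corridor: $70 · Bellamy Plaza: $720 · West Overpass: $580 · Upper Bridge: $270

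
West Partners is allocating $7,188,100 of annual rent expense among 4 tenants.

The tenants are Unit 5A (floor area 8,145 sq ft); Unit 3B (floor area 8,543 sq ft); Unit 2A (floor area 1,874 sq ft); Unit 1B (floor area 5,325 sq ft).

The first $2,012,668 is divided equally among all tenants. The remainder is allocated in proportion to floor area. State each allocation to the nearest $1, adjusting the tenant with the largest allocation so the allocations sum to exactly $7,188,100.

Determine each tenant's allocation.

Equal tier: $2,012,668 ÷ 4 = $503,167 apiece.
Remainder $5,175,432 by floor area (total 23,887): Unit 5A 1,764,721.13 → $1,764,721; Unit 3B 1,850,953.05 → $1,850,953; Unit 2A 406,026.69 → $406,027; Unit 1B 1,153,731.13 → $1,153,731.
Totals: Unit 5A $503,167 + $1,764,721 = $2,267,888; Unit 3B $503,167 + $1,850,953 = $2,354,120; Unit 2A $503,167 + $406,027 = $909,194; Unit 1B $503,167 + $1,153,731 = $1,656,898.

Unit 5A: $2,267,888 | Unit 3B: $2,354,120 | Unit 2A: $909,194 | Unit 1B: $1,656,898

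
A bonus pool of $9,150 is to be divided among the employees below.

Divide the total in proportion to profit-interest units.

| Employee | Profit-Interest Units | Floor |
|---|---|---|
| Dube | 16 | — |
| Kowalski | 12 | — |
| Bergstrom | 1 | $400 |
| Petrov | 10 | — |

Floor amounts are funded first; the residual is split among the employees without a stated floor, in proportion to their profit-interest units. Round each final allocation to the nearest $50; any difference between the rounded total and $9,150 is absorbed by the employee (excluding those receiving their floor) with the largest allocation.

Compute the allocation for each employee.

Dube: $3,700 · Kowalski: $2,750 · Bergstrom: $400 · Petrov: $2,300

Minimums first: Bergstrom $400. Remaining pool $8,750.
Remaining pool split over remaining profit-interest units 38: Dube 3,684.21 → $3,700; Kowalski 2,763.16 → $2,750; Petrov 2,302.63 → $2,300.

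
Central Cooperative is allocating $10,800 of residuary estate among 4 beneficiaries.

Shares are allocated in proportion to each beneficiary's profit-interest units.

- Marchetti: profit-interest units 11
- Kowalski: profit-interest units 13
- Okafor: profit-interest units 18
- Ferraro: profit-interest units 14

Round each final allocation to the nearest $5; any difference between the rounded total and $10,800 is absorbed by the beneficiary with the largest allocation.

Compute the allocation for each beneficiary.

Marchetti: $2,120 · Kowalski: $2,505 · Okafor: $3,475 · Ferraro: $2,700

Profit-interest units total: 56.
Pro-rata amounts: Marchetti 11/56 × $10,800 = 2,121.43; Kowalski 13/56 × $10,800 = 2,507.14; Okafor 18/56 × $10,800 = 3,471.43; Ferraro 14/56 × $10,800 = 2,700.00.
After rounding ($5): Marchetti $2,120; Kowalski $2,505; Okafor $3,470; Ferraro $2,700. Sum = $10,795.
Difference $10,800 − $10,795 = +$5 applied to largest allocation (Okafor): Okafor becomes $3,475.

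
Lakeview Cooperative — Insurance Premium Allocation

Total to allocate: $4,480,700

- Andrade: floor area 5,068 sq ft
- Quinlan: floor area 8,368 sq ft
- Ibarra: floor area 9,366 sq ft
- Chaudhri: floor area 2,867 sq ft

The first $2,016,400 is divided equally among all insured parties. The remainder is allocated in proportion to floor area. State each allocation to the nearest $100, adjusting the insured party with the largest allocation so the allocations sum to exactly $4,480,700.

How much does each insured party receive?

First tranche $2,016,400 split equally: $504,100 each.
Remainder $2,464,300 by floor area (total 25,669): Andrade 486,543.01 → $486,500; Quinlan 803,352.78 → $803,400; Ibarra 899,163.73 → $899,200; Chaudhri 275,240.49 → $275,200.
Totals: Andrade $504,100 + $486,500 = $990,600; Quinlan $504,100 + $803,400 = $1,307,500; Ibarra $504,100 + $899,200 = $1,403,300; Chaudhri $504,100 + $275,200 = $779,300.

Andrade: $990,600; Quinlan: $1,307,500; Ibarra: $1,403,300; Chaudhri: $779,300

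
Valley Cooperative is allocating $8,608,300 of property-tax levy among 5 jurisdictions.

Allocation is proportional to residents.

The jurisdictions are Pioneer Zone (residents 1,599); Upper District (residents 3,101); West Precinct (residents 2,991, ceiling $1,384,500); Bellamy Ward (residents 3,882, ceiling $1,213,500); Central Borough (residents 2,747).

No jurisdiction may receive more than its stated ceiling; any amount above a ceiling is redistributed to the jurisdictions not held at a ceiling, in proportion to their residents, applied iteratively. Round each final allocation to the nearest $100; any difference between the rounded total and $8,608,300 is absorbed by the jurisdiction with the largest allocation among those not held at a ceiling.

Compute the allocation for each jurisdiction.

Residents total: 14,320.
Proportional shares (ignoring caps): Pioneer Zone 961,220.09; Upper District 1,864,129.77; West Precinct 1,798,004.56; Bellamy Ward 2,333,618.76; Central Borough 1,651,326.82.
Cap binds for West Precinct ($1,384,500), Bellamy Ward ($1,213,500); remaining pool $6,010,300 reallocated over remaining residents 7,447.
Remaining shares: Pioneer Zone 1,290,515.60 → $1,290,500; Upper District 2,502,744.77 → $2,502,700; Central Borough 2,217,039.63 → $2,217,000.
Rounding difference +$100 applied to Upper District → $2,502,800.

Pioneer Zone: $1,290,500 · Upper District: $2,502,800 · West Precinct: $1,384,500 · Bellamy Ward: $1,213,500 · Central Borough: $2,217,000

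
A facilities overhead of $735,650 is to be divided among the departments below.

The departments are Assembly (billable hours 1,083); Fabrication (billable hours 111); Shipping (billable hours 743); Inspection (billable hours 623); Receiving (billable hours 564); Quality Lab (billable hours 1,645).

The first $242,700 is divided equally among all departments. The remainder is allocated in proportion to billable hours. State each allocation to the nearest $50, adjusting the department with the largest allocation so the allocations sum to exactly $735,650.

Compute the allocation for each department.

First tranche $242,700 split equally: $40,450 each.
Remainder $492,950 by billable hours (total 4,769): Assembly 111,944.82 → $111,950; Fabrication 11,473.57 → $11,450; Shipping 76,800.56 → $76,800; Inspection 64,396.70 → $64,400; Receiving 58,298.13 → $58,300; Quality Lab 170,036.22 → $170,050.
Totals: Assembly $40,450 + $111,950 = $152,400; Fabrication $40,450 + $11,450 = $51,900; Shipping $40,450 + $76,800 = $117,250; Inspection $40,450 + $64,400 = $104,850; Receiving $40,450 + $58,300 = $98,750; Quality Lab $40,450 + $170,050 = $210,500.

Assembly: $152,400 · Fabrication: $51,900 · Shipping: $117,250 · Inspection: $104,850 · Receiving: $98,750 · Quality Lab: $210,500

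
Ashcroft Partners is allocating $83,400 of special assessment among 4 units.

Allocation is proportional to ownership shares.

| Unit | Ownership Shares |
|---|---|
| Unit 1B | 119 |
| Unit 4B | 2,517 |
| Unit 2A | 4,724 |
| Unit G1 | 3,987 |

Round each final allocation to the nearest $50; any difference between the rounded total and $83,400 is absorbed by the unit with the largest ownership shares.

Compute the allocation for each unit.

Ownership shares total: 11,347.
Raw shares: Unit 1B 119/11,347 × $83,400 = 874.65; Unit 4B 2,517/11,347 × $83,400 = 18,499.85; Unit 2A 4,724/11,347 × $83,400 = 34,721.21; Unit G1 3,987/11,347 × $83,400 = 29,304.29.
After rounding ($50): Unit 1B $850; Unit 4B $18,500; Unit 2A $34,700; Unit G1 $29,300. Sum = $83,350.
Difference $83,400 − $83,350 = +$50 applied to largest ownership shares (Unit 2A): Unit 2A becomes $34,750.

Unit 1B: $850 · Unit 4B: $18,500 · Unit 2A: $34,750 · Unit G1: $29,300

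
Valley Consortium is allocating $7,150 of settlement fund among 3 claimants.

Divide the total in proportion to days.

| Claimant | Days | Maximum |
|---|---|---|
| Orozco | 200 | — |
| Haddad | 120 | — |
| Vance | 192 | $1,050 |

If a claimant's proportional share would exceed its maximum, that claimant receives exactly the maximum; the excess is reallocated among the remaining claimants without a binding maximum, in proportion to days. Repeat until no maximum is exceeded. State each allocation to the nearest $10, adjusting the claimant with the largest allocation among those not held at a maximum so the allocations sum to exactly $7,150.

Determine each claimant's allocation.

Orozco: $3,810; Haddad: $2,290; Vance: $1,050

Total days = 512.
Pro-rata shares before constraints: Orozco 2,792.97; Haddad 1,675.78; Vance 2,681.25.
Held at cap: Vance ($1,050); residual $6,100 reallocated over remaining days 320.
Shares after redistribution: Orozco 3,812.50 → $3,810; Haddad 2,287.50 → $2,290.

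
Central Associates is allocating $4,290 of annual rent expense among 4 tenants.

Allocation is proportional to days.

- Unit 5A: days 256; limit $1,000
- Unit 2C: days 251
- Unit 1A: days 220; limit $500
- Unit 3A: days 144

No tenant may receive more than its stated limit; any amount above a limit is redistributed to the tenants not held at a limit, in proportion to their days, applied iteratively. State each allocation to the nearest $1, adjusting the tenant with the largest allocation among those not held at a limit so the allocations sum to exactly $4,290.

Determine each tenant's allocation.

Unit 5A: $1,000; Unit 2C: $1,773; Unit 1A: $500; Unit 3A: $1,017

Sum of days: 871.
Proportional shares (ignoring caps): Unit 5A 1,260.90; Unit 2C 1,236.27; Unit 1A 1,083.58; Unit 3A 709.25.
Held at cap: Unit 5A ($1,000), Unit 1A ($500); residual $2,790 reallocated over remaining days 395.
Remaining shares: Unit 2C 1,772.89 → $1,773; Unit 3A 1,017.11 → $1,017.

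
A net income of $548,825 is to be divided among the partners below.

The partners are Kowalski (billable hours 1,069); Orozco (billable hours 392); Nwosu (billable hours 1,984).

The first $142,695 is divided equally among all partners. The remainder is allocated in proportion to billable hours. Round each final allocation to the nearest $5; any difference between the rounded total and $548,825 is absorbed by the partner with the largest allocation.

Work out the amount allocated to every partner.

Kowalski: $173,590; Orozco: $93,780; Nwosu: $281,455

First tranche $142,695 split equally: $47,565 each.
Remainder $406,130 by billable hours (total 3,445): Kowalski 126,024.08 → $126,025; Orozco 46,212.76 → $46,215; Nwosu 233,893.16 → $233,895.
Rounding difference −$5 on remainder applied to Nwosu.
Totals: Kowalski $47,565 + $126,025 = $173,590; Orozco $47,565 + $46,215 = $93,780; Nwosu $47,565 + $233,890 = $281,455.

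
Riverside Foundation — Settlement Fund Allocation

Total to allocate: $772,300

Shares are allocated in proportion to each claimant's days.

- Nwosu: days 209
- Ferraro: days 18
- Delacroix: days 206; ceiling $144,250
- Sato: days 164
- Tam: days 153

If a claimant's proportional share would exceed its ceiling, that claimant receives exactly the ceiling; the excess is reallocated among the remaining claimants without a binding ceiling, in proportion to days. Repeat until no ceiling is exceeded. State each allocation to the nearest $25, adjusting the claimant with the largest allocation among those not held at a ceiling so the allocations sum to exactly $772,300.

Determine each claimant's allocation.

Nwosu: $241,275; Ferraro: $20,775; Delacroix: $144,250; Sato: $189,350; Tam: $176,650

Combined days = 750.
Unconstrained shares: Nwosu 215,214.27; Ferraro 18,535.20; Delacroix 212,125.07; Sato 168,876.27; Tam 157,549.20.
Held at cap: Delacroix ($144,250); residual $628,050 reallocated over remaining days 544.
Redistributed shares: Nwosu 241,291.27 → $241,300; Ferraro 20,781.07 → $20,775; Sato 189,338.60 → $189,350; Tam 176,639.06 → $176,650.
Rounding difference −$25 applied to Nwosu → $241,275.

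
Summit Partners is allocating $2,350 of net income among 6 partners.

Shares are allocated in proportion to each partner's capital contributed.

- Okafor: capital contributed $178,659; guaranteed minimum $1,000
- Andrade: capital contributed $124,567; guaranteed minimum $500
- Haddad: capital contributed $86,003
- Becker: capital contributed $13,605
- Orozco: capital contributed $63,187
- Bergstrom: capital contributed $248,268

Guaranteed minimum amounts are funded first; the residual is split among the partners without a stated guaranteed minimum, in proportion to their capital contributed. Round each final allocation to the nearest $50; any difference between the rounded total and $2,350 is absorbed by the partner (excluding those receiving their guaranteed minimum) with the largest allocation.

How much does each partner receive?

Okafor: $1,000; Andrade: $500; Haddad: $200; Becker: $50; Orozco: $150; Bergstrom: $450

Fund the minimums — Okafor $1,000; Andrade $500. Balance $850.
Balance split over remaining capital contributed 411,063: Haddad 177.84 → $200; Becker 28.13 → $50; Orozco 130.66 → $150; Bergstrom 513.37 → $500.
Rounding difference −$50 applied to Bergstrom → $450.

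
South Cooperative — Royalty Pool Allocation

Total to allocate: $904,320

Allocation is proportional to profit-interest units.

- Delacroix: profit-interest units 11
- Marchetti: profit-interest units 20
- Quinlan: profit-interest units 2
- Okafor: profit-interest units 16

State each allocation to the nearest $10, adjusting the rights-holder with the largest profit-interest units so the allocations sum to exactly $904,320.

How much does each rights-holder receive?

Sum of profit-interest units: 11 + 20 + 2 + 16 = 49.
Pro-rata amounts: Delacroix 203,010.61; Marchetti 369,110.20; Quinlan 36,911.02; Okafor 295,288.16.
After rounding ($10): Delacroix $203,010; Marchetti $369,110; Quinlan $36,910; Okafor $295,290. Sum = $904,320.
Sum already equals the total — no adjustment.

Delacroix: $203,010 | Marchetti: $369,110 | Quinlan: $36,910 | Okafor: $295,290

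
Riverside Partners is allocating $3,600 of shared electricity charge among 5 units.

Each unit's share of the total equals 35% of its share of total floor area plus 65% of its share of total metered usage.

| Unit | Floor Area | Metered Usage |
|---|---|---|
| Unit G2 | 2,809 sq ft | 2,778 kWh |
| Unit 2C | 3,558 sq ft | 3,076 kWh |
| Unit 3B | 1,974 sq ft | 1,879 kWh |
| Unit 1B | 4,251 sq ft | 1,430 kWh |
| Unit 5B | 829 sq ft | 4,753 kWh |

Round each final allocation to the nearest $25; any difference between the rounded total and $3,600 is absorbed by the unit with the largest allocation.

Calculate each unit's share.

Unit G2: $725 · Unit 2C: $850 · Unit 3B: $500 · Unit 1B: $650 · Unit 5B: $875

Floor area total 13,421; metered usage total 13,916.
Combined weights (35% floor area + 65% metered usage): Unit G2 0.2030; Unit 2C 0.2365; Unit 3B 0.1392; Unit 1B 0.1777; Unit 5B 0.2436.
Proportional shares: Unit G2 730.84; Unit 2C 851.27; Unit 3B 501.28; Unit 1B 639.55; Unit 5B 877.05.
Rounded to nearest $25: Unit G2 $725; Unit 2C $850; Unit 3B $500; Unit 1B $650; Unit 5B $875. Sum = $3,600.
No rounding difference to absorb.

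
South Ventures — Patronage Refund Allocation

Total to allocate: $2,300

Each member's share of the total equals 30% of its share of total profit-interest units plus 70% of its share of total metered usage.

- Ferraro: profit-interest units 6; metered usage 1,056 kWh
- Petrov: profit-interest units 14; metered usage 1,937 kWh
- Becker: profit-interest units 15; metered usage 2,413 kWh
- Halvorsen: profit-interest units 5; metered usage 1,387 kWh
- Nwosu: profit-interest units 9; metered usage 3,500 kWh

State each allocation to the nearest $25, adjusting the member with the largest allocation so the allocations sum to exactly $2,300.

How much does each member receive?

Ferraro: $250 | Petrov: $500 | Becker: $600 | Halvorsen: $275 | Nwosu: $675

Totals — profit-interest units 49, metered usage 10,293.
Combined weights (30% profit-interest units + 70% metered usage): Ferraro 0.1086; Petrov 0.2174; Becker 0.2559; Halvorsen 0.1249; Nwosu 0.2931.
Unrounded shares: Ferraro 249.67; Petrov 500.12; Becker 588.66; Halvorsen 287.36; Nwosu 674.19.
Rounded to nearest $25: Ferraro $250; Petrov $500; Becker $600; Halvorsen $275; Nwosu $675. Sum = $2,300.
No rounding difference to absorb.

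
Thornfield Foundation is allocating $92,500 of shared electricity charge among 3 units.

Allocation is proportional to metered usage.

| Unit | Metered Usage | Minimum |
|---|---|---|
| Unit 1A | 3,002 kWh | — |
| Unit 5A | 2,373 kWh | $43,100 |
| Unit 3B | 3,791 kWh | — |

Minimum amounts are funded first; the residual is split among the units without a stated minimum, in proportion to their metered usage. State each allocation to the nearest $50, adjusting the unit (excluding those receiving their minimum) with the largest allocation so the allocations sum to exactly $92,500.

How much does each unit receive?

Unit 1A: $21,850; Unit 5A: $43,100; Unit 3B: $27,550

Minimums first: Unit 5A $43,100. Balance $49,400.
Balance split over remaining metered usage 6,793: Unit 1A 21,831.12 → $21,850; Unit 3B 27,568.88 → $27,550.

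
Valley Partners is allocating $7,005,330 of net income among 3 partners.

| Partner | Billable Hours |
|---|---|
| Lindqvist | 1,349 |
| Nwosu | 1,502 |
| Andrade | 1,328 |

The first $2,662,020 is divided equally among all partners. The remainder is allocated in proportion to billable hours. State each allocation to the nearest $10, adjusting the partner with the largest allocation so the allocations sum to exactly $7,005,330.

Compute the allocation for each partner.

Equal tier: $2,662,020 ÷ 3 = $887,340 apiece.
Remainder $4,343,310 by billable hours (total 4,179): Lindqvist 1,402,040.01 → $1,402,040; Nwosu 1,561,055.66 → $1,561,060; Andrade 1,380,214.33 → $1,380,210.
Totals: Lindqvist $887,340 + $1,402,040 = $2,289,380; Nwosu $887,340 + $1,561,060 = $2,448,400; Andrade $887,340 + $1,380,210 = $2,267,550.

Lindqvist: $2,289,380; Nwosu: $2,448,400; Andrade: $2,267,550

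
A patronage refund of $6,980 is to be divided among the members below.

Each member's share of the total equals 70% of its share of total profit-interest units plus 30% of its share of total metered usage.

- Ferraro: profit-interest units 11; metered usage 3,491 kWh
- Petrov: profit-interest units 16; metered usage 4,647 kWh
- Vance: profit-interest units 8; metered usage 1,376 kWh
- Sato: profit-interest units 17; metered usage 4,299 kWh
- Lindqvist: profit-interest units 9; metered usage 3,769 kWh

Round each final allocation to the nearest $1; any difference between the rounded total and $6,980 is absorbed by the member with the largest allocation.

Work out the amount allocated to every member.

Totals — profit-interest units 61, metered usage 17,582.
Combined weights (70% profit-interest units + 30% metered usage): Ferraro 0.1858; Petrov 0.2629; Vance 0.1153; Sato 0.2684; Lindqvist 0.1676.
Pro-rata amounts: Ferraro 1,296.86; Petrov 1,835.03; Vance 804.67; Sato 1,873.68; Lindqvist 1,169.77.
After rounding ($1): Ferraro $1,297; Petrov $1,835; Vance $805; Sato $1,874; Lindqvist $1,170. Sum = $6,981.
Difference $6,980 − $6,981 = −$1 applied to largest allocation (Sato): Sato becomes $1,873.

Ferraro: $1,297 · Petrov: $1,835 · Vance: $805 · Sato: $1,873 · Lindqvist: $1,170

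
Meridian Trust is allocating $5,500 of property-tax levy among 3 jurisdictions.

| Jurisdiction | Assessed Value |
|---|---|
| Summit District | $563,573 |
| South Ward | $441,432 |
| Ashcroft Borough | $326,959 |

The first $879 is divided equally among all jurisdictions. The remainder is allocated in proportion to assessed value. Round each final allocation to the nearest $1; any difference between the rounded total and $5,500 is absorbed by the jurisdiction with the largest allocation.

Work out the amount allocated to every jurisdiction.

Summit District: $2,249 · South Ward: $1,824 · Ashcroft Borough: $1,427

$879 shared equally gives $293 per jurisdiction.
Remainder $4,621 by assessed value (total 1,331,964): Summit District 1,955.21 → $1,955; South Ward 1,531.47 → $1,531; Ashcroft Borough 1,134.32 → $1,134.
Rounding difference +$1 on remainder applied to Summit District.
Totals: Summit District $293 + $1,956 = $2,249; South Ward $293 + $1,531 = $1,824; Ashcroft Borough $293 + $1,134 = $1,427.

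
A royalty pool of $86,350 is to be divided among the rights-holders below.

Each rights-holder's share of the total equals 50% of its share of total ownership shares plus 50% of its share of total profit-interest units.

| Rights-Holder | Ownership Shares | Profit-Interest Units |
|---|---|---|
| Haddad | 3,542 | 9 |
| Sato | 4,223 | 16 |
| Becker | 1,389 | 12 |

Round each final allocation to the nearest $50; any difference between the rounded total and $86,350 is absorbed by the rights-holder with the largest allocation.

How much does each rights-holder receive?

Ownership shares total 9,154; profit-interest units total 37.
Combined weights (50% ownership shares + 50% profit-interest units): Haddad 0.3151; Sato 0.4469; Becker 0.2380.
Pro-rata amounts: Haddad 27,207.93; Sato 38,588.12; Becker 20,553.95.
After rounding ($50): Haddad $27,200; Sato $38,600; Becker $20,550. Sum = $86,350.
Rounded total matches; no reconciliation needed.

Haddad: $27,200; Sato: $38,600; Becker: $20,550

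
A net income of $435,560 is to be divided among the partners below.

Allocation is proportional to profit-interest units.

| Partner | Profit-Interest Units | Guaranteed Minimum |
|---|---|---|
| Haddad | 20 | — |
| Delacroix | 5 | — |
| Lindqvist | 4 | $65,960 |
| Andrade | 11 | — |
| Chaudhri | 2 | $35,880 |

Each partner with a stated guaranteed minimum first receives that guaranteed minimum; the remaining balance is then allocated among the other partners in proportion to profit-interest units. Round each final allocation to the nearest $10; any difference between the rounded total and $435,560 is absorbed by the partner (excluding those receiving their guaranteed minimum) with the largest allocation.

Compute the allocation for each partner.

Fund the minimums — Lindqvist $65,960; Chaudhri $35,880. Residual $333,720.
Residual split over remaining profit-interest units 36: Haddad 185,400.00 → $185,400; Delacroix 46,350.00 → $46,350; Andrade 101,970.00 → $101,970.

Haddad: $185,400; Delacroix: $46,350; Lindqvist: $65,960; Andrade: $101,970; Chaudhri: $35,880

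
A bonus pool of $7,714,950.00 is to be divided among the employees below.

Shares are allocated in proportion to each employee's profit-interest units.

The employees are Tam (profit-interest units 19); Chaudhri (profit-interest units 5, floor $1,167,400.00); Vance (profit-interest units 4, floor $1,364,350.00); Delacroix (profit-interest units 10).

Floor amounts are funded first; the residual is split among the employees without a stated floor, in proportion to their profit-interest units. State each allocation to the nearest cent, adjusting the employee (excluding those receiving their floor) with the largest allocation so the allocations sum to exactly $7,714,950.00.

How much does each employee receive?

Minimums first: Chaudhri $1,167,400.00; Vance $1,364,350.00. Residual $5,183,200.00.
Residual split over remaining profit-interest units 29: Tam 3,395,889.6552 → $3,395,889.66; Delacroix 1,787,310.3448 → $1,787,310.34.

Tam: $3,395,889.66; Chaudhri: $1,167,400.00; Vance: $1,364,350.00; Delacroix: $1,787,310.34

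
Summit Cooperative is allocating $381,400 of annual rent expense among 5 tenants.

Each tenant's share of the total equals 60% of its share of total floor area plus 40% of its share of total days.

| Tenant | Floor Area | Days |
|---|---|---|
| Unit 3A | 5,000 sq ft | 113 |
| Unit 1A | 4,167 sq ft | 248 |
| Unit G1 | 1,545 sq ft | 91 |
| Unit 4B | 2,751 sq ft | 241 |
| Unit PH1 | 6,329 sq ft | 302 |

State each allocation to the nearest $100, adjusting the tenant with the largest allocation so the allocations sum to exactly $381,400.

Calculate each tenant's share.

Unit 3A: $75,100; Unit 1A: $86,200; Unit G1: $31,800; Unit 4B: $68,800; Unit PH1: $119,500

Floor area total 19,792; days total 995.
Combined weights (60% floor area + 40% days): Unit 3A 0.1970; Unit 1A 0.2260; Unit G1 0.0834; Unit 4B 0.1803; Unit PH1 0.3133.
Pro-rata amounts: Unit 3A 75,137.15; Unit 1A 86,204.89; Unit G1 31,816.40; Unit 4B 68,759.46; Unit PH1 119,482.11.
After rounding ($100): Unit 3A $75,100; Unit 1A $86,200; Unit G1 $31,800; Unit 4B $68,800; Unit PH1 $119,500. Sum = $381,400.
Sum already equals the total — no adjustment.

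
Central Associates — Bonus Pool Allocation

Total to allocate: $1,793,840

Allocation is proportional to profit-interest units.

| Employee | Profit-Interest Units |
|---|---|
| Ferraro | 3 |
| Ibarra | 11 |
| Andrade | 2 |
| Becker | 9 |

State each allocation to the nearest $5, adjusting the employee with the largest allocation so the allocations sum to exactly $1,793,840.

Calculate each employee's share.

Ferraro: $215,260; Ibarra: $789,295; Andrade: $143,505; Becker: $645,780

Combined profit-interest units = 25.
Unrounded shares: Ferraro 3/25 × $1,793,840 = 215,260.80; Ibarra 11/25 × $1,793,840 = 789,289.60; Andrade 2/25 × $1,793,840 = 143,507.20; Becker 9/25 × $1,793,840 = 645,782.40.
After rounding ($5): Ferraro $215,260; Ibarra $789,290; Andrade $143,505; Becker $645,780. Sum = $1,793,835.
Difference $1,793,840 − $1,793,835 = +$5 applied to largest allocation (Ibarra): Ibarra becomes $789,295.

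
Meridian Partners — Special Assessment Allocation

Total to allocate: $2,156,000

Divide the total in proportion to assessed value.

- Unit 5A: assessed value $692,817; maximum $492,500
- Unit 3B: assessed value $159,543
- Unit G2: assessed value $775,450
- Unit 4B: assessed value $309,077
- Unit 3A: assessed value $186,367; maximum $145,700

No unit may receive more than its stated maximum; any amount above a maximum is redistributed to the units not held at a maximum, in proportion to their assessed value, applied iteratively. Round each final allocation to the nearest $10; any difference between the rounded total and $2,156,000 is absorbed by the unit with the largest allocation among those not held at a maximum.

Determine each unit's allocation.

Unit 5A: $492,500 | Unit 3B: $194,650 | Unit G2: $946,070 | Unit 4B: $377,080 | Unit 3A: $145,700

Total assessed value = 2,123,254.
Pro-rata shares before constraints: Unit 5A 703,502.01; Unit 3B 162,003.56; Unit G2 787,409.42; Unit 4B 313,843.76; Unit 3A 189,241.26.
Cap binds for Unit 5A ($492,500), Unit 3A ($145,700); balance $1,517,800 reallocated over remaining assessed value 1,244,070.
Remaining shares: Unit 3B 194,646.90 → $194,650; Unit G2 946,070.57 → $946,070; Unit 4B 377,082.54 → $377,080.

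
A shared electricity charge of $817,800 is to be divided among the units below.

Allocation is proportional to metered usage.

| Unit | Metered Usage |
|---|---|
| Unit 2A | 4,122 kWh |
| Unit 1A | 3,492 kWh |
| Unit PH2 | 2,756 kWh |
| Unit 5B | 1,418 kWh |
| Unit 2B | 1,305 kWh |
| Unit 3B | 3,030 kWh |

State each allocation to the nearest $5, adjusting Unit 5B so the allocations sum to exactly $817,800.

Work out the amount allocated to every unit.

Unit 2A: $209,080 · Unit 1A: $177,125 · Unit PH2: $139,790 · Unit 5B: $71,920 · Unit 2B: $66,195 · Unit 3B: $153,690

Metered usage total: 16,123.
Unrounded shares: Unit 2A 4,122/16,123 × $817,800 = 209,078.43; Unit 1A 3,492/16,123 × $817,800 = 177,123.22; Unit PH2 2,756/16,123 × $817,800 = 139,791.40; Unit 5B 1,418/16,123 × $817,800 = 71,924.60; Unit 2B 1,305/16,123 × $817,800 = 66,192.95; Unit 3B 3,030/16,123 × $817,800 = 153,689.39.
After rounding ($5): Unit 2A $209,080; Unit 1A $177,125; Unit PH2 $139,790; Unit 5B $71,925; Unit 2B $66,195; Unit 3B $153,690. Sum = $817,805.
Difference $817,800 − $817,805 = −$5 applied to Unit 5B: Unit 5B becomes $71,920.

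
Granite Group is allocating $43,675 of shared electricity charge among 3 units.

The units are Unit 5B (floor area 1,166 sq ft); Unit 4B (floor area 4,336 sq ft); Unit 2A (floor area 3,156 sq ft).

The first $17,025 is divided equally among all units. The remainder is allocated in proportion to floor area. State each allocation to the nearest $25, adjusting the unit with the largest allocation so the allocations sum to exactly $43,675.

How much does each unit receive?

Unit 5B: $9,275 | Unit 4B: $19,000 | Unit 2A: $15,400

$17,025 shared equally gives $5,675 per unit.
Remainder $26,650 by floor area (total 8,658): Unit 5B 3,589.04 → $3,600; Unit 4B 13,346.55 → $13,350; Unit 2A 9,714.41 → $9,725.
Rounding difference −$25 on remainder applied to Unit 4B.
Totals: Unit 5B $5,675 + $3,600 = $9,275; Unit 4B $5,675 + $13,325 = $19,000; Unit 2A $5,675 + $9,725 = $15,400.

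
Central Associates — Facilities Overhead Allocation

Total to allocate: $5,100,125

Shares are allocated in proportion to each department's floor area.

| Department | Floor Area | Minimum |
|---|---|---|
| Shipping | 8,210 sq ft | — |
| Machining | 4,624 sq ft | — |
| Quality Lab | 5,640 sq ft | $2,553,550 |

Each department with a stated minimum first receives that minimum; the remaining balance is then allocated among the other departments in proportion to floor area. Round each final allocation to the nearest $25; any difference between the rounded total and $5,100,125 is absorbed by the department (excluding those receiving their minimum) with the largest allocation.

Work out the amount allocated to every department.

Shipping: $1,629,050; Machining: $917,525; Quality Lab: $2,553,550

Minimums first: Quality Lab $2,553,550. Residual $2,546,575.
Residual split over remaining floor area 12,834: Shipping 1,629,061.93 → $1,629,050; Machining 917,513.07 → $917,525.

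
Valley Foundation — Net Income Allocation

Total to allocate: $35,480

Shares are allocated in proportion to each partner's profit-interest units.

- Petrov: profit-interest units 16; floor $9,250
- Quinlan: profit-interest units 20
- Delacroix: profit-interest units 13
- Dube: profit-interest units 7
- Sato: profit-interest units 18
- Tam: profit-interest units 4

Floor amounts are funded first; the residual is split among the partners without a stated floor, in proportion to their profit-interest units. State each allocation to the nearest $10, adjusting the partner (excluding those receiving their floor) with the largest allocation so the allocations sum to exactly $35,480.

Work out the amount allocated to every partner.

Minimums first: Petrov $9,250. Residual $26,230.
Residual split over remaining profit-interest units 62: Quinlan 8,461.29 → $8,460; Delacroix 5,499.84 → $5,500; Dube 2,961.45 → $2,960; Sato 7,615.16 → $7,620; Tam 1,692.26 → $1,690.

Petrov: $9,250; Quinlan: $8,460; Delacroix: $5,500; Dube: $2,960; Sato: $7,620; Tam: $1,690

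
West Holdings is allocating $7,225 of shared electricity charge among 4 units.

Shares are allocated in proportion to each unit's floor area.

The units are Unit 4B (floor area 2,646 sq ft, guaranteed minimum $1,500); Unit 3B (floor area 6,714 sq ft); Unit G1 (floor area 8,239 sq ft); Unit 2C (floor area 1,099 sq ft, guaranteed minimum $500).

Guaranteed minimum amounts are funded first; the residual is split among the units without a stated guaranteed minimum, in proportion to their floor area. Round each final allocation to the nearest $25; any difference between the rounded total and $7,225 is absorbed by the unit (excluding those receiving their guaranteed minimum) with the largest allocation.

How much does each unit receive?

Fund the minimums — Unit 4B $1,500; Unit 2C $500. Balance $5,225.
Balance split over remaining floor area 14,953: Unit 3B 2,346.06 → $2,350; Unit G1 2,878.94 → $2,875.

Unit 4B: $1,500; Unit 3B: $2,350; Unit G1: $2,875; Unit 2C: $500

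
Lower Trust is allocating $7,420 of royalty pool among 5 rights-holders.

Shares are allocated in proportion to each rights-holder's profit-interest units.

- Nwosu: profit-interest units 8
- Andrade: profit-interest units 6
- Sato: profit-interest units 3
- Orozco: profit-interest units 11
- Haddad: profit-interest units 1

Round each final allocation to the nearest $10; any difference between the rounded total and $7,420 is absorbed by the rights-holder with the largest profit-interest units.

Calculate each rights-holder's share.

Profit-interest units total: 8 + 6 + 3 + 11 + 1 = 29.
Pro-rata amounts: Nwosu 2,046.90; Andrade 1,535.17; Sato 767.59; Orozco 2,814.48; Haddad 255.86.
At nearest $10: Nwosu $2,050; Andrade $1,540; Sato $770; Orozco $2,810; Haddad $260. Sum = $7,430.
Difference $7,420 − $7,430 = −$10 applied to largest profit-interest units (Orozco): Orozco becomes $2,800.

Nwosu: $2,050; Andrade: $1,540; Sato: $770; Orozco: $2,800; Haddad: $260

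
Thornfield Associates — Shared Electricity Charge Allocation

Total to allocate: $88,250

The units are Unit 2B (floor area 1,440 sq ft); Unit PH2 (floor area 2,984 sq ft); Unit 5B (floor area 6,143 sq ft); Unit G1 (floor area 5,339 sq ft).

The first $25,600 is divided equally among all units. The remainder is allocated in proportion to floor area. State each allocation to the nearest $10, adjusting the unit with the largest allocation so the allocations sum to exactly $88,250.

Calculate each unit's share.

Unit 2B: $12,070 · Unit PH2: $18,150 · Unit 5B: $30,600 · Unit G1: $27,430

$25,600 shared equally gives $6,400 per unit.
Remainder $62,650 by floor area (total 15,906): Unit 2B 5,671.82 → $5,670; Unit PH2 11,753.28 → $11,750; Unit 5B 24,195.83 → $24,200; Unit G1 21,029.07 → $21,030.
Totals: Unit 2B $6,400 + $5,670 = $12,070; Unit PH2 $6,400 + $11,750 = $18,150; Unit 5B $6,400 + $24,200 = $30,600; Unit G1 $6,400 + $21,030 = $27,430.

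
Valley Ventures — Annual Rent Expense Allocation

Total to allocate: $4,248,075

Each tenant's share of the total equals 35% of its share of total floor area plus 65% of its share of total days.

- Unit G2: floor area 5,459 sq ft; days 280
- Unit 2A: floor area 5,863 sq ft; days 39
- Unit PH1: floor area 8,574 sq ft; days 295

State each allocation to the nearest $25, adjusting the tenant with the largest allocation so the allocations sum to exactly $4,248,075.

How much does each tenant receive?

Floor area total 19,896; days total 614.
Composite weights (35% floor area + 65% days): Unit G2 0.3924; Unit 2A 0.1444; Unit PH1 0.4631.
Unrounded shares: Unit G2 1,667,151.95; Unit 2A 613,530.21; Unit PH1 1,967,392.83.
At nearest $25: Unit G2 $1,667,150; Unit 2A $613,525; Unit PH1 $1,967,400. Sum = $4,248,075.
Rounded total matches; no reconciliation needed.

Unit G2: $1,667,150 | Unit 2A: $613,525 | Unit PH1: $1,967,400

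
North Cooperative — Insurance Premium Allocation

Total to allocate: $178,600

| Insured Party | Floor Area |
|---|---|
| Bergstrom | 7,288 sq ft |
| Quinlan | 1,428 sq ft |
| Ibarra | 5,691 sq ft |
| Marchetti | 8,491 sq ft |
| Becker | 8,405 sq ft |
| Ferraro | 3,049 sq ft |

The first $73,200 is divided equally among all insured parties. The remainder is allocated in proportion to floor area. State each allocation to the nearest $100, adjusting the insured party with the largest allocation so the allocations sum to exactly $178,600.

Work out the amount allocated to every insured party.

First tranche $73,200 split equally: $12,200 each.
Remainder $105,400 by floor area (total 34,352): Bergstrom 22,361.29 → $22,400; Quinlan 4,381.44 → $4,400; Ibarra 17,461.32 → $17,500; Marchetti 26,052.38 → $26,100; Becker 25,788.51 → $25,800; Ferraro 9,355.05 → $9,400.
Rounding difference −$200 on remainder applied to Marchetti.
Totals: Bergstrom $12,200 + $22,400 = $34,600; Quinlan $12,200 + $4,400 = $16,600; Ibarra $12,200 + $17,500 = $29,700; Marchetti $12,200 + $25,900 = $38,100; Becker $12,200 + $25,800 = $38,000; Ferraro $12,200 + $9,400 = $21,600.

Bergstrom: $34,600; Quinlan: $16,600; Ibarra: $29,700; Marchetti: $38,100; Becker: $38,000; Ferraro: $21,600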